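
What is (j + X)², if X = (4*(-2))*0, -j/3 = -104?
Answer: 97344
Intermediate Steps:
j = 312 (j = -3*(-104) = 312)
X = 0 (X = -8*0 = 0)
(j + X)² = (312 + 0)² = 312² = 97344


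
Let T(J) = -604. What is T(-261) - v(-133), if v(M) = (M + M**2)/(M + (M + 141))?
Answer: -57944/125 ≈ -463.55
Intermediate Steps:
v(M) = (M + M**2)/(141 + 2*M) (v(M) = (M + M**2)/(M + (141 + M)) = (M + M**2)/(141 + 2*M))
T(-261) - v(-133) = -604 - (-133)*(1 - 133)/(141 + 2*(-133)) = -604 - (-133)*(-132)/(141 - 266) = -604 - (-133)*(-132)/(-125) = -604 - (-133)*(-1)*(-132)/125 = -604 - 1*(-17556/125) = -604 + 17556/125 = -57944/125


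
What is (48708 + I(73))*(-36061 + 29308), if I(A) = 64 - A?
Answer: -328864347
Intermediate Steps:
(48708 + I(73))*(-36061 + 29308) = (48708 + (64 - 1*73))*(-36061 + 29308) = (48708 + (64 - 73))*(-6753) = (48708 - 9)*(-6753) = 48699*(-6753) = -328864347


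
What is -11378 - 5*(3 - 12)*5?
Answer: -11153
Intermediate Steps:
-11378 - 5*(3 - 12)*5 = -11378 - 5*(-9)*5 = -11378 + 45*5 = -11378 + 225 = -11153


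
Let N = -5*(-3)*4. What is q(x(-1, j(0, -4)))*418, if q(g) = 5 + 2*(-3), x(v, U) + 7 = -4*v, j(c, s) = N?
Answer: -418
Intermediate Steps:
N = 60 (N = 15*4 = 60)
j(c, s) = 60
x(v, U) = -7 - 4*v
q(g) = -1 (q(g) = 5 - 6 = -1)
q(x(-1, j(0, -4)))*418 = -1*418 = -418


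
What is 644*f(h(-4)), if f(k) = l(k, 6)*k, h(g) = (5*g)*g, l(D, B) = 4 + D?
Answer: 4327680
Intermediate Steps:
h(g) = 5*g²
f(k) = k*(4 + k) (f(k) = (4 + k)*k = k*(4 + k))
644*f(h(-4)) = 644*((5*(-4)²)*(4 + 5*(-4)²)) = 644*((5*16)*(4 + 5*16)) = 644*(80*(4 + 80)) = 644*(80*84) = 644*6720 = 4327680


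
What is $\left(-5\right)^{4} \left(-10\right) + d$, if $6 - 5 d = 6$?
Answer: $-6250$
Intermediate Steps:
$d = 0$ ($d = \frac{6}{5} - \frac{6}{5} = 0$)
$\left(-5\right)^{4} \left(-10\right) + d = \left(-5\right)^{4} \left(-10\right) + 0 = 625 \left(-10\right) + 0 = -6250 + 0 = -6250$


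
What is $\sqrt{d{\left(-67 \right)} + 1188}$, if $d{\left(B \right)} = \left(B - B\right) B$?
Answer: $6 \sqrt{33} \approx 34.467$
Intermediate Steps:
$d{\left(B \right)} = 0$ ($d{\left(B \right)} = 0 B = 0$)
$\sqrt{d{\left(-67 \right)} + 1188} = \sqrt{0 + 1188} = \sqrt{1188} = 6 \sqrt{33}$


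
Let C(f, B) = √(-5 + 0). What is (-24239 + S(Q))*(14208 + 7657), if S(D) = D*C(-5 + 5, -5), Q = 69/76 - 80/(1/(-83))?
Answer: -529985735 + 11035462285*I*√5/76 ≈ -5.2999e+8 + 3.2468e+8*I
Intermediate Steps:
C(f, B) = I*√5 (C(f, B) = √(-5) = I*√5)
Q = 504709/76 (Q = 69*(1/76) - 80/(-1/83) = 69/76 - 80*(-83) = 69/76 + 6640 = 504709/76 ≈ 6640.9)
S(D) = I*D*√5 (S(D) = D*(I*√5) = I*D*√5)
(-24239 + S(Q))*(14208 + 7657) = (-24239 + I*(504709/76)*√5)*(14208 + 7657) = (-24239 + 504709*I*√5/76)*21865 = -529985735 + 11035462285*I*√5/76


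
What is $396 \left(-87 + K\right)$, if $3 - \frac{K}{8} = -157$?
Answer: $472428$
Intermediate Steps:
$K = 1280$ ($K = 24 - -1256 = 24 + 1256 = 1280$)
$396 \left(-87 + K\right) = 396 \left(-87 + 1280\right) = 396 \cdot 1193 = 472428$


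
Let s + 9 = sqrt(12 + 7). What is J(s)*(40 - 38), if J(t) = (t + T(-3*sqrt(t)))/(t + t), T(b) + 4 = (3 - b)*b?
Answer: -230/31 + 2*sqrt(19)/31 + 81*sqrt(-9 + sqrt(19))/62 + 9*sqrt(19)*sqrt(-9 + sqrt(19))/62 ≈ -7.1381 + 4.1777*I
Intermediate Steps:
s = -9 + sqrt(19) (s = -9 + sqrt(12 + 7) = -9 + sqrt(19) ≈ -4.6411)
T(b) = -4 + b*(3 - b) (T(b) = -4 + (3 - b)*b = -4 + b*(3 - b))
J(t) = (-4 - 9*sqrt(t) - 8*t)/(2*t) (J(t) = (t + (-4 - (-3*sqrt(t))**2 + 3*(-3*sqrt(t))))/(t + t) = (t + (-4 - 9*t - 9*sqrt(t)))/((2*t)) = (t + (-4 - 9*t - 9*sqrt(t)))*(1/(2*t)) = (-4 - 9*sqrt(t) - 8*t)*(1/(2*t)) = (-4 - 9*sqrt(t) - 8*t)/(2*t))
J(s)*(40 - 38) = (-4 - 2/(-9 + sqrt(19)) - 9/(2*sqrt(-9 + sqrt(19))))*(40 - 38) = (-4 - 2/(-9 + sqrt(19)) - 9/(2*sqrt(-9 + sqrt(19))))*2 = -8 - 9/sqrt(-9 + sqrt(19)) - 4/(-9 + sqrt(19))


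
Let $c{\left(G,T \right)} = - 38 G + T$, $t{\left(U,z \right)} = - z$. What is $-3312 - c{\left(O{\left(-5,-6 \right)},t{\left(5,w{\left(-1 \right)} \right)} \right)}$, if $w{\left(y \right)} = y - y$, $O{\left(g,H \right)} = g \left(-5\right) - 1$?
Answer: $-2400$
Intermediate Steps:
$O{\left(g,H \right)} = -1 - 5 g$ ($O{\left(g,H \right)} = - 5 g - 1 = -1 - 5 g$)
$w{\left(y \right)} = 0$
$c{\left(G,T \right)} = T - 38 G$
$-3312 - c{\left(O{\left(-5,-6 \right)},t{\left(5,w{\left(-1 \right)} \right)} \right)} = -3312 - \left(\left(-1\right) 0 - 38 \left(-1 - -25\right)\right) = -3312 - \left(0 - 38 \left(-1 + 25\right)\right) = -3312 - \left(0 - 912\right) = -3312 - -912 = -3312 + 912 = -2400$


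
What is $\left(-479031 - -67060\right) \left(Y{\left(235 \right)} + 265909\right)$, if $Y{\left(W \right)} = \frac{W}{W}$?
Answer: $-109547208610$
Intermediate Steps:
$Y{\left(W \right)} = 1$
$\left(-479031 - -67060\right) \left(Y{\left(235 \right)} + 265909\right) = \left(-479031 - -67060\right) \left(1 + 265909\right) = \left(-479031 + \left(67392 - 332\right)\right) 265910 = \left(-479031 + 67060\right) 265910 = \left(-411971\right) 265910 = -109547208610$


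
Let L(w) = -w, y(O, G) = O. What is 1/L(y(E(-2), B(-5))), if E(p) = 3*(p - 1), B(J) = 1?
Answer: ⅑ ≈ 0.11111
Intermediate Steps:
E(p) = -3 + 3*p (E(p) = 3*(-1 + p) = -3 + 3*p)
1/L(y(E(-2), B(-5))) = 1/(-(-3 + 3*(-2))) = 1/(-(-3 - 6)) = 1/(-1*(-9)) = 1/9 = ⅑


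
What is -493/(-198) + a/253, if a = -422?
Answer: 3743/4554 ≈ 0.82191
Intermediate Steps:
-493/(-198) + a/253 = -493/(-198) - 422/253 = -493*(-1/198) - 422*1/253 = 493/198 - 422/253 = 3743/4554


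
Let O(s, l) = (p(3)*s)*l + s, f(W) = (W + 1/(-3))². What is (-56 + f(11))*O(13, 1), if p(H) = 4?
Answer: 33800/9 ≈ 3755.6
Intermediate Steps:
f(W) = (-⅓ + W)² (f(W) = (W - ⅓)² = (-⅓ + W)²)
O(s, l) = s + 4*l*s (O(s, l) = (4*s)*l + s = 4*l*s + s = s + 4*l*s)
(-56 + f(11))*O(13, 1) = (-56 + (-1 + 3*11)²/9)*(13*(1 + 4*1)) = (-56 + (-1 + 33)²/9)*(13*(1 + 4)) = (-56 + (⅑)*32²)*(13*5) = (-56 + (⅑)*1024)*65 = (-56 + 1024/9)*65 = (520/9)*65 = 33800/9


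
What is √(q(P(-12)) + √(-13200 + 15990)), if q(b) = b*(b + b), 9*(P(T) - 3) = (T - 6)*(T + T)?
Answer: √(5202 + 3*√310) ≈ 72.490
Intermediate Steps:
P(T) = 3 + 2*T*(-6 + T)/9 (P(T) = 3 + ((T - 6)*(T + T))/9 = 3 + ((-6 + T)*(2*T))/9 = 3 + (2*T*(-6 + T))/9 = 3 + 2*T*(-6 + T)/9)
q(b) = 2*b² (q(b) = b*(2*b) = 2*b²)
√(q(P(-12)) + √(-13200 + 15990)) = √(2*(3 - 4/3*(-12) + (2/9)*(-12)²)² + √(-13200 + 15990)) = √(2*(3 + 16 + (2/9)*144)² + √2790) = √(2*(3 + 16 + 32)² + 3*√310) = √(2*51² + 3*√310) = √(2*2601 + 3*√310) = √(5202 + 3*√310)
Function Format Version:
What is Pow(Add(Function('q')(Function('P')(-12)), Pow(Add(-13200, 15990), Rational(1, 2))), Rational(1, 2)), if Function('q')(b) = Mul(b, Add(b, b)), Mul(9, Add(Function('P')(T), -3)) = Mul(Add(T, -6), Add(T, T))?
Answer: Pow(Add(5202, Mul(3, Pow(310, Rational(1, 2)))), Rational(1, 2)) ≈ 72.490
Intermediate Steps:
Function('P')(T) = Add(3, Mul(Rational(2, 9), T, Add(-6, T))) (Function('P')(T) = Add(3, Mul(Rational(1, 9), Mul(Add(T, -6), Add(T, T)))) = Add(3, Mul(Rational(1, 9), Mul(Add(-6, T), Mul(2, T)))) = Add(3, Mul(Rational(1, 9), Mul(2, T, Add(-6, T)))) = Add(3, Mul(Rational(2, 9), T, Add(-6, T))))
Function('q')(b) = Mul(2, Pow(b, 2)) (Function('q')(b) = Mul(b, Mul(2, b)) = Mul(2, Pow(b, 2)))
Pow(Add(Function('q')(Function('P')(-12)), Pow(Add(-13200, 15990), Rational(1, 2))), Rational(1, 2)) = Pow(Add(Mul(2, Pow(Add(3, Mul(Rational(-4, 3), -12), Mul(Rational(2, 9), Pow(-12, 2))), 2)), Pow(Add(-13200, 15990), Rational(1, 2))), Rational(1, 2)) = Pow(Add(Mul(2, Pow(Add(3, 16, Mul(Rational(2, 9), 144)), 2)), Pow(2790, Rational(1, 2))), Rational(1, 2)) = Pow(Add(Mul(2, Pow(Add(3, 16, 32), 2)), Mul(3, Pow(310, Rational(1, 2)))), Rational(1, 2)) = Pow(Add(Mul(2, Pow(51, 2)), Mul(3, Pow(310, Rational(1, 2)))), Rational(1, 2)) = Pow(Add(Mul(2, 2601), Mul(3, Pow(310, Rational(1, 2)))), Rational(1, 2)) = Pow(Add(5202, Mul(3, Pow(310, Rational(1, 2)))), Rational(1, 2))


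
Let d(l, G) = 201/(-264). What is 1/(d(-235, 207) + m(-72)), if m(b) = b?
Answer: -88/6403 ≈ -0.013744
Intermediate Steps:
d(l, G) = -67/88 (d(l, G) = 201*(-1/264) = -67/88)
1/(d(-235, 207) + m(-72)) = 1/(-67/88 - 72) = 1/(-6403/88) = -88/6403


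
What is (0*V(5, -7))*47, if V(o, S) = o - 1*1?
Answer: 0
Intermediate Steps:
V(o, S) = -1 + o (V(o, S) = o - 1 = -1 + o)
(0*V(5, -7))*47 = (0*(-1 + 5))*47 = (0*4)*47 = 0*47 = 0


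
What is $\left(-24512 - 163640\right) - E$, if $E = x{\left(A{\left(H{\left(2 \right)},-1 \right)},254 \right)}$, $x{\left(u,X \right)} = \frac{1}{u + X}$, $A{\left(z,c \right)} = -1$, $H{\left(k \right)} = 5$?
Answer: $- \frac{47602457}{253} \approx -1.8815 \cdot 10^{5}$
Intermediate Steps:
$x{\left(u,X \right)} = \frac{1}{X + u}$
$E = \frac{1}{253}$ ($E = \frac{1}{254 - 1} = \frac{1}{253} \approx 0.0039526$)
$\left(-24512 - 163640\right) - E = \left(-24512 - 163640\right) - \frac{1}{253} = -188152 - \frac{1}{253} = - \frac{47602457}{253}$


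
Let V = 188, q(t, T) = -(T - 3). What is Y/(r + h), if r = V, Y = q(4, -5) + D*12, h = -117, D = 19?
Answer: 236/71 ≈ 3.3239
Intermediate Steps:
q(t, T) = 3 - T (q(t, T) = -(-3 + T) = 3 - T)
Y = 236 (Y = (3 - 1*(-5)) + 19*12 = (3 + 5) + 228 = 8 + 228 = 236)
r = 188
Y/(r + h) = 236/(188 - 117) = 236/71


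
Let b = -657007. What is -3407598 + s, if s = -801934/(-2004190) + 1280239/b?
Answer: -2243507077642569606/658383429665 ≈ -3.4076e+6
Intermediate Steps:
s = -1019482974936/658383429665 (s = -801934/(-2004190) + 1280239/(-657007) = -801934*(-1/2004190) + 1280239*(-1/657007) = 400967/1002095 - 1280239/657007 = -1019482974936/658383429665 ≈ -1.5485)
-3407598 + s = -3407598 - 1019482974936/658383429665 = -2243507077642569606/658383429665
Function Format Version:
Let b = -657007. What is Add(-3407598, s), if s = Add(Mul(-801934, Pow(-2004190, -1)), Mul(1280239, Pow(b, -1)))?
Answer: Rational(-2243507077642569606, 658383429665) ≈ -3.4076e+6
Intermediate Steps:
s = Rational(-1019482974936, 658383429665) (s = Add(Mul(-801934, Pow(-2004190, -1)), Mul(1280239, Pow(-657007, -1))) = Add(Mul(-801934, Rational(-1, 2004190)), Mul(1280239, Rational(-1, 657007))) = Add(Rational(400967, 1002095), Rational(-1280239, 657007)) = Rational(-1019482974936, 658383429665) ≈ -1.5485)
Add(-3407598, s) = Add(-3407598, Rational(-1019482974936, 658383429665)) = Rational(-2243507077642569606, 658383429665)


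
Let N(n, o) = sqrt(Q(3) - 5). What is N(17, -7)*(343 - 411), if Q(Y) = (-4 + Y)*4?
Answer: -204*I ≈ -204.0*I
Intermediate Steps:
Q(Y) = -16 + 4*Y
N(n, o) = 3*I (N(n, o) = sqrt((-16 + 4*3) - 5) = sqrt((-16 + 12) - 5) = sqrt(-4 - 5) = sqrt(-9) = 3*I)
N(17, -7)*(343 - 411) = (3*I)*(343 - 411) = (3*I)*(-68) = -204*I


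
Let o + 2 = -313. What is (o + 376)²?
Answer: 3721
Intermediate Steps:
o = -315 (o = -2 - 313 = -315)
(o + 376)² = (-315 + 376)² = 61² = 3721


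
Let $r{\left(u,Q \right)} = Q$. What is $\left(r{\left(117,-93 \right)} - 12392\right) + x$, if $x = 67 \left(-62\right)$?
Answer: $-16639$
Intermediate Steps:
$x = -4154$
$\left(r{\left(117,-93 \right)} - 12392\right) + x = \left(-93 - 12392\right) - 4154 = -12485 - 4154 = -16639$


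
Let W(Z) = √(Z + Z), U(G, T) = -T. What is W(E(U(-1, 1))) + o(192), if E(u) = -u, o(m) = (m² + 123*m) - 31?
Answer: 60449 + √2 ≈ 60450.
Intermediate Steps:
o(m) = -31 + m² + 123*m
W(Z) = √2*√Z (W(Z) = √(2*Z) = √2*√Z)
W(E(U(-1, 1))) + o(192) = √2*√(-(-1)) + (-31 + 192² + 123*192) = √2*√(-1*(-1)) + (-31 + 36864 + 23616) = √2*√1 + 60449 = √2*1 + 60449 = √2 + 60449 = 60449 + √2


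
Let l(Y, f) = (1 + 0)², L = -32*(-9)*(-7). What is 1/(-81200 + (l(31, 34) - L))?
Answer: -1/79183 ≈ -1.2629e-5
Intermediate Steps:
L = -2016 (L = 288*(-7) = -2016)
l(Y, f) = 1 (l(Y, f) = 1² = 1)
1/(-81200 + (l(31, 34) - L)) = 1/(-81200 + (1 - 1*(-2016))) = 1/(-81200 + (1 + 2016)) = 1/(-81200 + 2017) = 1/(-79183) = -1/79183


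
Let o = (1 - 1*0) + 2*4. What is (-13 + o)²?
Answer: 16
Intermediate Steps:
o = 9 (o = (1 + 0) + 8 = 1 + 8 = 9)
(-13 + o)² = (-13 + 9)² = (-4)² = 16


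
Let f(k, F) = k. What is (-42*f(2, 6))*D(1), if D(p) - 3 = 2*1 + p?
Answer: -504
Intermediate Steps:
D(p) = 5 + p (D(p) = 3 + (2*1 + p) = 3 + (2 + p) = 5 + p)
(-42*f(2, 6))*D(1) = (-42*2)*(5 + 1) = -84*6 = -504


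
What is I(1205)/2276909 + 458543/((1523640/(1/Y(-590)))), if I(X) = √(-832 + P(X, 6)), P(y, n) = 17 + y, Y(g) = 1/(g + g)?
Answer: -27054037/76182 + √390/2276909 ≈ -355.12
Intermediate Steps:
Y(g) = 1/(2*g)
I(X) = √(-815 + X) (I(X) = √(-832 + (17 + X)) = √(-815 + X))
I(1205)/2276909 + 458543/((1523640/(1/Y(-590)))) = √(-815 + 1205)/2276909 + 458543/((1523640/(1/((½)/(-590))))) = √390*(1/2276909) + 458543/((1523640/(1/((½)*(-1/590))))) = √390/2276909 + 458543/((1523640/(1/(-1/1180)))) = √390/2276909 + 458543/((1523640/(-1180))) = √390/2276909 + 458543/((1523640*(-1/1180))) = √390/2276909 + 458543/(-76182/59) = √390/2276909 + 458543*(-59/76182) = √390/2276909 - 27054037/76182 = -27054037/76182 + √390/2276909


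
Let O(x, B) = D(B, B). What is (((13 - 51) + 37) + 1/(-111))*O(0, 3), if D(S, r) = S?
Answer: -112/37 ≈ -3.0270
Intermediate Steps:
O(x, B) = B
(((13 - 51) + 37) + 1/(-111))*O(0, 3) = (((13 - 51) + 37) + 1/(-111))*3 = ((-38 + 37) - 1/111)*3 = (-1 - 1/111)*3 = -112/111*3 = -112/37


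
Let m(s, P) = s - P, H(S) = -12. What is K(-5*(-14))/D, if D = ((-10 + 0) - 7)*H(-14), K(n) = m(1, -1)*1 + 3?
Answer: 5/204 ≈ 0.024510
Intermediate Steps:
K(n) = 5 (K(n) = (1 - 1*(-1))*1 + 3 = (1 + 1)*1 + 3 = 2*1 + 3 = 2 + 3 = 5)
D = 204 (D = ((-10 + 0) - 7)*(-12) = (-10 - 7)*(-12) = -17*(-12) = 204)
K(-5*(-14))/D = 5/204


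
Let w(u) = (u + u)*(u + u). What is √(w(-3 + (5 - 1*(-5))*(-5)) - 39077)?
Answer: I*√27841 ≈ 166.86*I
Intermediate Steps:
w(u) = 4*u² (w(u) = (2*u)*(2*u) = 4*u²)
√(w(-3 + (5 - 1*(-5))*(-5)) - 39077) = √(4*(-3 + (5 - 1*(-5))*(-5))² - 39077) = √(4*(-3 + (5 + 5)*(-5))² - 39077) = √(4*(-3 + 10*(-5))² - 39077) = √(4*(-3 - 50)² - 39077) = √(4*(-53)² - 39077) = √(4*2809 - 39077) = √(11236 - 39077) = √(-27841) = I*√27841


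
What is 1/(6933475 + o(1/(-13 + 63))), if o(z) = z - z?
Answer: 1/6933475 ≈ 1.4423e-7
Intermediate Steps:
o(z) = 0
1/(6933475 + o(1/(-13 + 63))) = 1/(6933475 + 0) = 1/6933475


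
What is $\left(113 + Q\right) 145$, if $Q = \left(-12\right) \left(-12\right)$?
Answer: $37265$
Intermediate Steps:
$Q = 144$
$\left(113 + Q\right) 145 = \left(113 + 144\right) 145 = 257 \cdot 145 = 37265$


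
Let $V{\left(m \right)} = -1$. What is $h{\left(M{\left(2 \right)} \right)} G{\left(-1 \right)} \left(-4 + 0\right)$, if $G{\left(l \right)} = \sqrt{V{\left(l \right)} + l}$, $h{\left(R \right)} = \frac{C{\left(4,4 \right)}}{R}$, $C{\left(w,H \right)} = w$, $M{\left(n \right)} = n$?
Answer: $- 8 i \sqrt{2} \approx - 11.314 i$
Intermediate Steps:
$h{\left(R \right)} = \frac{4}{R}$
$G{\left(l \right)} = \sqrt{-1 + l}$
$h{\left(M{\left(2 \right)} \right)} G{\left(-1 \right)} \left(-4 + 0\right) = \frac{4}{2} \sqrt{-1 - 1} \left(-4 + 0\right) = 4 \cdot \frac{1}{2} \sqrt{-2} \left(-4\right) = 2 i \sqrt{2} \left(-4\right) = - 8 i \sqrt{2}$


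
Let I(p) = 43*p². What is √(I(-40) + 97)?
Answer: √68897 ≈ 262.48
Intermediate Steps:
√(I(-40) + 97) = √(43*(-40)² + 97) = √(43*1600 + 97) = √(68800 + 97) = √68897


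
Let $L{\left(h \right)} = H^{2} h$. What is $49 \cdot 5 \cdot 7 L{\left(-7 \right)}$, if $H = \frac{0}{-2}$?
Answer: $0$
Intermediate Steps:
$H = 0$ ($H = 0 \left(- \frac{1}{2}\right) = 0$)
$L{\left(h \right)} = 0$ ($L{\left(h \right)} = 0^{2} h = 0 h = 0$)
$49 \cdot 5 \cdot 7 L{\left(-7 \right)} = 49 \cdot 5 \cdot 7 \cdot 0 = 49 \cdot 35 \cdot 0 = 1715 \cdot 0 = 0$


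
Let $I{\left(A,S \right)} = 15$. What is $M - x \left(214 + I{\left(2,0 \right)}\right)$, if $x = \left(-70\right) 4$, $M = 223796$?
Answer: $287916$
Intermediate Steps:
$x = -280$
$M - x \left(214 + I{\left(2,0 \right)}\right) = 223796 - - 280 \left(214 + 15\right) = 223796 - \left(-280\right) 229 = 223796 - -64120 = 223796 + 64120 = 287916$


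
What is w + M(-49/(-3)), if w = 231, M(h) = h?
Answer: 742/3 ≈ 247.33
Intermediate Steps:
w + M(-49/(-3)) = 231 - 49/(-3) = 231 - 49*(-⅓) = 231 + 49/3 = 742/3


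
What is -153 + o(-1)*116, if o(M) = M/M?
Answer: -37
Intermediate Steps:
o(M) = 1
-153 + o(-1)*116 = -153 + 1*116 = -153 + 116 = -37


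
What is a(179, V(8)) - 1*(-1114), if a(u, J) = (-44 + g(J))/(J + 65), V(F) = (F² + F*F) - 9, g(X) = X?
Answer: 205051/184 ≈ 1114.4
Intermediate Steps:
V(F) = -9 + 2*F² (V(F) = (F² + F²) - 9 = 2*F² - 9 = -9 + 2*F²)
a(u, J) = (-44 + J)/(65 + J) (a(u, J) = (-44 + J)/(J + 65) = (-44 + J)/(65 + J))
a(179, V(8)) - 1*(-1114) = (-44 + (-9 + 2*8²))/(65 + (-9 + 2*8²)) - 1*(-1114) = (-44 + (-9 + 2*64))/(65 + (-9 + 2*64)) + 1114 = (-44 + (-9 + 128))/(65 + (-9 + 128)) + 1114 = (-44 + 119)/(65 + 119) + 1114 = 75/184 + 1114 = 205051/184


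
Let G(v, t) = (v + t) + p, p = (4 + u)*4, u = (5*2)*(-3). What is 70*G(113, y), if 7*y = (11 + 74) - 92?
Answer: 560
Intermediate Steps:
u = -30 (u = 10*(-3) = -30)
p = -104 (p = (4 - 30)*4 = -26*4 = -104)
y = -1 (y = ((11 + 74) - 92)/7 = (85 - 92)/7 = (⅐)*(-7) = -1)
G(v, t) = -104 + t + v (G(v, t) = (v + t) - 104 = (t + v) - 104 = -104 + t + v)
70*G(113, y) = 70*(-104 - 1 + 113) = 70*8 = 560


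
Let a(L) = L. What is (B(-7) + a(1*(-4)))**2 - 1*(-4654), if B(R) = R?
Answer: 4775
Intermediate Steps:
(B(-7) + a(1*(-4)))**2 - 1*(-4654) = (-7 + 1*(-4))**2 - 1*(-4654) = (-7 - 4)**2 + 4654 = (-11)**2 + 4654 = 121 + 4654 = 4775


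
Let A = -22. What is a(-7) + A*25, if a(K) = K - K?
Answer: -550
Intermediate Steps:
a(K) = 0
a(-7) + A*25 = 0 - 22*25 = 0 - 550 = -550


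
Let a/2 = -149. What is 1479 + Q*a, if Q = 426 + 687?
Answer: -330195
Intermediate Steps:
a = -298 (a = 2*(-149) = -298)
Q = 1113
1479 + Q*a = 1479 + 1113*(-298) = 1479 - 331674 = -330195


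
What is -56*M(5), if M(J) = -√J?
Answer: 56*√5 ≈ 125.22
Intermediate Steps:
-56*M(5) = -(-56)*√5 = 56*√5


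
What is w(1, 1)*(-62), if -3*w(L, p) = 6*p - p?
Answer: 310/3 ≈ 103.33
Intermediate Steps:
w(L, p) = -5*p/3 (w(L, p) = -(6*p - p)/3 = -5*p/3)
w(1, 1)*(-62) = -5/3*1*(-62) = -5/3*(-62) = 310/3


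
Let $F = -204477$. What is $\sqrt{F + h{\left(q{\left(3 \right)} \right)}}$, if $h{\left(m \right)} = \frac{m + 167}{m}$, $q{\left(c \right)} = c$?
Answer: $\frac{i \sqrt{1839783}}{3} \approx 452.13 i$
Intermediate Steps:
$h{\left(m \right)} = \frac{167 + m}{m}$
$\sqrt{F + h{\left(q{\left(3 \right)} \right)}} = \sqrt{-204477 + \frac{167 + 3}{3}} = \sqrt{-204477 + \frac{1}{3} \cdot 170} = \sqrt{-204477 + \frac{170}{3}} = \sqrt{- \frac{613261}{3}} = \frac{i \sqrt{1839783}}{3}$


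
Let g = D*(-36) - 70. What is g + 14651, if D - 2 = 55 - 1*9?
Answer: 12853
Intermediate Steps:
D = 48 (D = 2 + (55 - 1*9) = 2 + (55 - 9) = 2 + 46 = 48)
g = -1798 (g = 48*(-36) - 70 = -1728 - 70 = -1798)
g + 14651 = -1798 + 14651 = 12853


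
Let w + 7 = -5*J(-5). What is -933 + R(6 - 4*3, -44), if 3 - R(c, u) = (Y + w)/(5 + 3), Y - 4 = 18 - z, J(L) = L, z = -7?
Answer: -7487/8 ≈ -935.88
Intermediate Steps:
Y = 29 (Y = 4 + (18 - 1*(-7)) = 4 + (18 + 7) = 4 + 25 = 29)
w = 18 (w = -7 - 5*(-5) = -7 + 25 = 18)
R(c, u) = -23/8 (R(c, u) = 3 - (29 + 18)/(5 + 3) = 3 - 47/8 = -23/8)
-933 + R(6 - 4*3, -44) = -933 - 23/8 = -7487/8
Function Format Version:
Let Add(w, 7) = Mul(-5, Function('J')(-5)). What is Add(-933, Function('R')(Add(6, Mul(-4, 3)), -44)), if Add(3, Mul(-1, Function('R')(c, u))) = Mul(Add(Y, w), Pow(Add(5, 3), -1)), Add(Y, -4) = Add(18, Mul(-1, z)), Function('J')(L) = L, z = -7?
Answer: Rational(-7487, 8) ≈ -935.88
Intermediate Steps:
Y = 29 (Y = Add(4, Add(18, Mul(-1, -7))) = Add(4, Add(18, 7)) = Add(4, 25) = 29)
w = 18 (w = Add(-7, Mul(-5, -5)) = Add(-7, 25) = 18)
Function('R')(c, u) = Rational(-23, 8) (Function('R')(c, u) = Add(3, Mul(-1, Mul(Add(29, 18), Pow(Add(5, 3), -1)))) = Add(3, Mul(-1, Mul(47, Pow(8, -1)))) = Add(3, Mul(-1, Mul(47, Rational(1, 8)))) = Add(3, Mul(-1, Rational(47, 8))) = Add(3, Rational(-47, 8)) = Rational(-23, 8))
Add(-933, Function('R')(Add(6, Mul(-4, 3)), -44)) = Add(-933, Rational(-23, 8)) = Rational(-7487, 8)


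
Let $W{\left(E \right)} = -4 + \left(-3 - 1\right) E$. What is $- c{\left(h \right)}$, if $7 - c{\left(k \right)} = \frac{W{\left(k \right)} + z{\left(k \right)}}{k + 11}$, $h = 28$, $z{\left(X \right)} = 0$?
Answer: $- \frac{389}{39} \approx -9.9744$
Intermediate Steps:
$W{\left(E \right)} = -4 - 4 E$
$c{\left(k \right)} = 7 - \frac{-4 - 4 k}{11 + k}$ ($c{\left(k \right)} = 7 - \frac{\left(-4 - 4 k\right) + 0}{k + 11} = 7 - \frac{-4 - 4 k}{11 + k}$)
$- c{\left(h \right)} = - \frac{81 + 11 \cdot 28}{11 + 28} = - \frac{81 + 308}{39} = - \frac{389}{39}$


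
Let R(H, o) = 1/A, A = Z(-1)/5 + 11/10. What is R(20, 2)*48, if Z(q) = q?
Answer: 160/3 ≈ 53.333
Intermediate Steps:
A = 9/10 (A = -1/5 + 11/10 = -1*⅕ + 11*(⅒) = -⅕ + 11/10 = 9/10 ≈ 0.90000)
R(H, o) = 10/9 (R(H, o) = 1/(9/10) = 10/9)
R(20, 2)*48 = (10/9)*48 = 160/3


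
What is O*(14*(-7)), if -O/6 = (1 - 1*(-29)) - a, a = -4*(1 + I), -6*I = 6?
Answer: 17640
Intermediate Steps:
I = -1 (I = -1/6*6 = -1)
a = 0 (a = -4*(1 - 1) = -4*0 = 0)
O = -180 (O = -6*((1 - 1*(-29)) - 1*0) = -6*((1 + 29) + 0) = -6*(30 + 0) = -6*30 = -180)
O*(14*(-7)) = -2520*(-7) = -180*(-98) = 17640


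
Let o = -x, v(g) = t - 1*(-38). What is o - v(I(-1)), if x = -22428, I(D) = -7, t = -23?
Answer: 22413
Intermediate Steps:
v(g) = 15 (v(g) = -23 - 1*(-38) = -23 + 38 = 15)
o = 22428 (o = -1*(-22428) = 22428)
o - v(I(-1)) = 22428 - 1*15 = 22428 - 15 = 22413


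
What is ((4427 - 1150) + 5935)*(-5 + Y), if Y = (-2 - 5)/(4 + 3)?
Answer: -55272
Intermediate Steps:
Y = -1 (Y = -7/7 = -7*1/7 = -1)
((4427 - 1150) + 5935)*(-5 + Y) = ((4427 - 1150) + 5935)*(-5 - 1) = (3277 + 5935)*(-6) = 9212*(-6) = -55272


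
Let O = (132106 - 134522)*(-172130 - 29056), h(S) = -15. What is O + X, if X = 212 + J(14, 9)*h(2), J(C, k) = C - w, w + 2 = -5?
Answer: 486065273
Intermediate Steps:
w = -7 (w = -2 - 5 = -7)
J(C, k) = 7 + C (J(C, k) = C - 1*(-7) = C + 7 = 7 + C)
O = 486065376 (O = -2416*(-201186) = 486065376)
X = -103 (X = 212 + (7 + 14)*(-15) = 212 + 21*(-15) = 212 - 315 = -103)
O + X = 486065376 - 103 = 486065273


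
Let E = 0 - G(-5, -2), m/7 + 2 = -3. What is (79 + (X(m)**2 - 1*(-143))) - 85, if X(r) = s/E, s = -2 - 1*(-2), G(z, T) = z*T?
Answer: 137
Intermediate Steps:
m = -35 (m = -14 + 7*(-3) = -14 - 21 = -35)
G(z, T) = T*z
s = 0 (s = -2 + 2 = 0)
E = -10 (E = 0 - (-2)*(-5) = 0 - 1*10 = 0 - 10 = -10)
X(r) = 0 (X(r) = 0/(-10) = 0*(-1/10) = 0)
(79 + (X(m)**2 - 1*(-143))) - 85 = (79 + (0**2 - 1*(-143))) - 85 = (79 + (0 + 143)) - 85 = (79 + 143) - 85 = 222 - 85 = 137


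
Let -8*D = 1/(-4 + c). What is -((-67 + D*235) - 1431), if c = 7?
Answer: 36187/24 ≈ 1507.8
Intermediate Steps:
D = -1/24 (D = -1/(8*(-4 + 7)) = -⅛/3 = -⅛*⅓ = -1/24 ≈ -0.041667)
-((-67 + D*235) - 1431) = -((-67 - 1/24*235) - 1431) = -((-67 - 235/24) - 1431) = -(-1843/24 - 1431) = -1*(-36187/24) = 36187/24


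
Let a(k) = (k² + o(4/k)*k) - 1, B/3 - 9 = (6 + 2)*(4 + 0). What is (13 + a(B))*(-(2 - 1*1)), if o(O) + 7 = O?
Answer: -14284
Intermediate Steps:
o(O) = -7 + O
B = 123 (B = 27 + 3*((6 + 2)*(4 + 0)) = 27 + 3*(8*4) = 27 + 3*32 = 27 + 96 = 123)
a(k) = -1 + k² + k*(-7 + 4/k) (a(k) = (k² + (-7 + 4/k)*k) - 1 = (k² + k*(-7 + 4/k)) - 1 = -1 + k² + k*(-7 + 4/k))
(13 + a(B))*(-(2 - 1*1)) = (13 + (3 + 123² - 7*123))*(-(2 - 1*1)) = (13 + (3 + 15129 - 861))*(-(2 - 1)) = (13 + 14271)*(-1*1) = 14284*(-1) = -14284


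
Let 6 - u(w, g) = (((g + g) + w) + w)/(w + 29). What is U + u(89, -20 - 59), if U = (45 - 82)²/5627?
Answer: 2016459/331993 ≈ 6.0738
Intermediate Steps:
U = 1369/5627 (U = (-37)²*(1/5627) = 1369*(1/5627) = 1369/5627 ≈ 0.24329)
u(w, g) = 6 - (2*g + 2*w)/(29 + w) (u(w, g) = 6 - (((g + g) + w) + w)/(w + 29) = 6 - ((2*g + w) + w)/(29 + w) = 6 - ((w + 2*g) + w)/(29 + w) = 6 - (2*g + 2*w)/(29 + w))
U + u(89, -20 - 59) = 1369/5627 + 2*(87 - (-20 - 59) + 2*89)/(29 + 89) = 1369/5627 + 2*(87 - 1*(-79) + 178)/118 = 1369/5627 + 2*(1/118)*(87 + 79 + 178) = 1369/5627 + 2*(1/118)*344 = 1369/5627 + 344/59 = 2016459/331993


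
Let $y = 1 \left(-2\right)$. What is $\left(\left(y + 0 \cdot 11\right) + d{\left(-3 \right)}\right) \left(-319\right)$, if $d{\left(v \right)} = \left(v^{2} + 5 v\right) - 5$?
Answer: $4147$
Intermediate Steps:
$y = -2$
$d{\left(v \right)} = -5 + v^{2} + 5 v$
$\left(\left(y + 0 \cdot 11\right) + d{\left(-3 \right)}\right) \left(-319\right) = \left(\left(-2 + 0 \cdot 11\right) + \left(-5 + \left(-3\right)^{2} + 5 \left(-3\right)\right)\right) \left(-319\right) = \left(\left(-2 + 0\right) - 11\right) \left(-319\right) = \left(-2 - 11\right) \left(-319\right) = \left(-13\right) \left(-319\right) = 4147$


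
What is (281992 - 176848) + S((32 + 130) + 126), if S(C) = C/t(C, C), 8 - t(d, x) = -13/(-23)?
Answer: 1998472/19 ≈ 1.0518e+5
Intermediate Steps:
t(d, x) = 171/23 (t(d, x) = 8 - (-13)/(-23) = 8 - (-13)*(-1)/23 = 8 - 1*13/23 = 8 - 13/23 = 171/23)
S(C) = 23*C/171 (S(C) = C/(171/23) = C*(23/171) = 23*C/171)
(281992 - 176848) + S((32 + 130) + 126) = (281992 - 176848) + 23*((32 + 130) + 126)/171 = 105144 + 23*(162 + 126)/171 = 105144 + (23/171)*288 = 105144 + 736/19 = 1998472/19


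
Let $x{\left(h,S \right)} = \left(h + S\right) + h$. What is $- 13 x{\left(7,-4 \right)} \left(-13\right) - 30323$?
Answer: $-28633$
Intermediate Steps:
$x{\left(h,S \right)} = S + 2 h$ ($x{\left(h,S \right)} = \left(S + h\right) + h = S + 2 h$)
$- 13 x{\left(7,-4 \right)} \left(-13\right) - 30323 = - 13 \left(-4 + 2 \cdot 7\right) \left(-13\right) - 30323 = - 13 \left(-4 + 14\right) \left(-13\right) - 30323 = \left(-13\right) 10 \left(-13\right) - 30323 = \left(-130\right) \left(-13\right) - 30323 = 1690 - 30323 = -28633$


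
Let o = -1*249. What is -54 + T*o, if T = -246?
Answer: 61200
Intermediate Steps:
o = -249
-54 + T*o = -54 - 246*(-249) = -54 + 61254 = 61200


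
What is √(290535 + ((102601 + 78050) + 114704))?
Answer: √585890 ≈ 765.43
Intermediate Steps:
√(290535 + ((102601 + 78050) + 114704)) = √(290535 + (180651 + 114704)) = √(290535 + 295355) = √585890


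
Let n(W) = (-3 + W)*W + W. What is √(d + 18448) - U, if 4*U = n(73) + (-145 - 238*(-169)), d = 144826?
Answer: -11315 + √163274 ≈ -10911.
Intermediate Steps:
n(W) = W + W*(-3 + W) (n(W) = W*(-3 + W) + W = W + W*(-3 + W))
U = 11315 (U = (73*(-2 + 73) + (-145 - 238*(-169)))/4 = (73*71 + (-145 + 40222))/4 = (5183 + 40077)/4 = (¼)*45260 = 11315)
√(d + 18448) - U = √(144826 + 18448) - 1*11315 = √163274 - 11315 = -11315 + √163274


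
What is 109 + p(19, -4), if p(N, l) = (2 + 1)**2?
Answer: 118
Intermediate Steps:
p(N, l) = 9 (p(N, l) = 3**2 = 9)
109 + p(19, -4) = 109 + 9 = 118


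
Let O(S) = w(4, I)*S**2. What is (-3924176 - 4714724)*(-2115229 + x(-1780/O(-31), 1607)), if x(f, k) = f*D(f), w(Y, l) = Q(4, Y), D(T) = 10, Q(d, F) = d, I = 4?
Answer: 17560633430689100/961 ≈ 1.8273e+13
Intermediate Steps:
w(Y, l) = 4
O(S) = 4*S**2
x(f, k) = 10*f (x(f, k) = f*10 = 10*f)
(-3924176 - 4714724)*(-2115229 + x(-1780/O(-31), 1607)) = (-3924176 - 4714724)*(-2115229 + 10*(-1780/(4*(-31)**2))) = -8638900*(-2115229 + 10*(-1780/(4*961))) = -8638900*(-2115229 + 10*(-1780/3844)) = -8638900*(-2115229 + 10*(-1780*1/3844)) = -8638900*(-2115229 + 10*(-445/961)) = -8638900*(-2115229 - 4450/961) = -8638900*(-2032739519/961) = 17560633430689100/961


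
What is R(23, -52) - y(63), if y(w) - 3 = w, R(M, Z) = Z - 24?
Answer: -142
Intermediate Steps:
R(M, Z) = -24 + Z
y(w) = 3 + w
R(23, -52) - y(63) = (-24 - 52) - (3 + 63) = -76 - 1*66 = -76 - 66 = -142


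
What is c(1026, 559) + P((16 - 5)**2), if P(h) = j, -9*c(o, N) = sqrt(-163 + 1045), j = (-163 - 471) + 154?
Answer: -480 - 7*sqrt(2)/3 ≈ -483.30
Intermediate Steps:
j = -480 (j = -634 + 154 = -480)
c(o, N) = -7*sqrt(2)/3 (c(o, N) = -sqrt(-163 + 1045)/9 = -7*sqrt(2)/3)
P(h) = -480
c(1026, 559) + P((16 - 5)**2) = -7*sqrt(2)/3 - 480 = -480 - 7*sqrt(2)/3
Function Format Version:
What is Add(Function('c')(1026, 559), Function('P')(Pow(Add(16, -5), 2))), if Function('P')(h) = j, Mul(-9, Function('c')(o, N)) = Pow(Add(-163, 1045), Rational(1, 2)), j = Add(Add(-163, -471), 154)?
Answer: Add(-480, Mul(Rational(-7, 3), Pow(2, Rational(1, 2)))) ≈ -483.30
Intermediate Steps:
j = -480 (j = Add(-634, 154) = -480)
Function('c')(o, N) = Mul(Rational(-7, 3), Pow(2, Rational(1, 2))) (Function('c')(o, N) = Mul(Rational(-1, 9), Pow(Add(-163, 1045), Rational(1, 2))) = Mul(Rational(-1, 9), Pow(882, Rational(1, 2))) = Mul(Rational(-1, 9), Mul(21, Pow(2, Rational(1, 2)))) = Mul(Rational(-7, 3), Pow(2, Rational(1, 2))))
Function('P')(h) = -480
Add(Function('c')(1026, 559), Function('P')(Pow(Add(16, -5), 2))) = Add(Mul(Rational(-7, 3), Pow(2, Rational(1, 2))), -480) = Add(-480, Mul(Rational(-7, 3), Pow(2, Rational(1, 2))))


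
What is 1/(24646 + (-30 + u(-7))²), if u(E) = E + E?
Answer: 1/26582 ≈ 3.7619e-5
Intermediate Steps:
u(E) = 2*E
1/(24646 + (-30 + u(-7))²) = 1/(24646 + (-30 + 2*(-7))²) = 1/(24646 + (-30 - 14)²) = 1/(24646 + (-44)²) = 1/(24646 + 1936) = 1/26582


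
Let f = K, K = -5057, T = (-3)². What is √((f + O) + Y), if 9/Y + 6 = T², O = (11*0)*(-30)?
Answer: I*√126422/5 ≈ 71.112*I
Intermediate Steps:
O = 0 (O = 0*(-30) = 0)
T = 9
f = -5057
Y = 3/25 (Y = 9/(-6 + 9²) = 9/(-6 + 81) = 9/75 = 9*(1/75) = 3/25 ≈ 0.12000)
√((f + O) + Y) = √((-5057 + 0) + 3/25) = √(-5057 + 3/25) = √(-126422/25) = I*√126422/5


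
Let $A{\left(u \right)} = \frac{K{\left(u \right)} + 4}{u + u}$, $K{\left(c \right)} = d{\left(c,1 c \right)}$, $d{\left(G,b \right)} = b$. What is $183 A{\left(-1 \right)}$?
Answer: $- \frac{549}{2} \approx -274.5$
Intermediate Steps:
$K{\left(c \right)} = c$ ($K{\left(c \right)} = 1 c = c$)
$A{\left(u \right)} = \frac{4 + u}{2 u}$ ($A{\left(u \right)} = \frac{u + 4}{u + u} = \frac{4 + u}{2 u}$)
$183 A{\left(-1 \right)} = 183 \frac{4 - 1}{2 \left(-1\right)} = 183 \cdot \frac{1}{2} \left(-1\right) 3 = 183 \left(- \frac{3}{2}\right) = - \frac{549}{2}$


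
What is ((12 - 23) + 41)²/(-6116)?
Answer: -225/1529 ≈ -0.14716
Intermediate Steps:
((12 - 23) + 41)²/(-6116) = (-11 + 41)²*(-1/6116) = 30²*(-1/6116) = 900*(-1/6116) = -225/1529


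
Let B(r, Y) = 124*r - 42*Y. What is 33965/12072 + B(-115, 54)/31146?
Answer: 47685993/20888584 ≈ 2.2829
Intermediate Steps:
B(r, Y) = -42*Y + 124*r
33965/12072 + B(-115, 54)/31146 = 33965/12072 + (-42*54 + 124*(-115))/31146 = 33965*(1/12072) + (-2268 - 14260)*(1/31146) = 33965/12072 - 16528*1/31146 = 33965/12072 - 8264/15573 = 47685993/20888584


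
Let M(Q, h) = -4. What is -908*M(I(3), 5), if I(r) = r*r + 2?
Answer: 3632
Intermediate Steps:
I(r) = 2 + r**2 (I(r) = r**2 + 2 = 2 + r**2)
-908*M(I(3), 5) = -908*(-4) = 3632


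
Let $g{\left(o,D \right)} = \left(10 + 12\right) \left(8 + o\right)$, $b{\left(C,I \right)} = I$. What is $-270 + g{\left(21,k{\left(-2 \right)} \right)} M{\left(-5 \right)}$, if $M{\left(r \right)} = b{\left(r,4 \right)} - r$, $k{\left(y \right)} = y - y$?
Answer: $5472$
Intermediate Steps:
$k{\left(y \right)} = 0$
$M{\left(r \right)} = 4 - r$
$g{\left(o,D \right)} = 176 + 22 o$ ($g{\left(o,D \right)} = 22 \left(8 + o\right) = 176 + 22 o$)
$-270 + g{\left(21,k{\left(-2 \right)} \right)} M{\left(-5 \right)} = -270 + \left(176 + 22 \cdot 21\right) \left(4 - -5\right) = -270 + \left(176 + 462\right) \left(4 + 5\right) = -270 + 638 \cdot 9 = -270 + 5742 = 5472$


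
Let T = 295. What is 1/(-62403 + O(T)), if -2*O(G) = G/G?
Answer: -2/124807 ≈ -1.6025e-5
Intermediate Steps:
O(G) = -½ (O(G) = -G/(2*G) = -½*1 = -½)
1/(-62403 + O(T)) = 1/(-62403 - ½) = 1/(-124807/2) = -2/124807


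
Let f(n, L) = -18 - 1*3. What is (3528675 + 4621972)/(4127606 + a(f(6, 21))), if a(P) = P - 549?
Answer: 8150647/4127036 ≈ 1.9749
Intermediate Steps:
f(n, L) = -21 (f(n, L) = -18 - 3 = -21)
a(P) = -549 + P
(3528675 + 4621972)/(4127606 + a(f(6, 21))) = (3528675 + 4621972)/(4127606 + (-549 - 21)) = 8150647/(4127606 - 570) = 8150647/4127036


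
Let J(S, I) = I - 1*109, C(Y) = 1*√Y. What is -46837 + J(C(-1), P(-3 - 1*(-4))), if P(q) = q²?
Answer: -46945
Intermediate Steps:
C(Y) = √Y
J(S, I) = -109 + I (J(S, I) = I - 109 = -109 + I)
-46837 + J(C(-1), P(-3 - 1*(-4))) = -46837 + (-109 + (-3 - 1*(-4))²) = -46837 + (-109 + (-3 + 4)²) = -46837 + (-109 + 1²) = -46837 + (-109 + 1) = -46837 - 108 = -46945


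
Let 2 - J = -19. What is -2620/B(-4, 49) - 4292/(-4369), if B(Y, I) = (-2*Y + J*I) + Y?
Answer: -7013144/4513177 ≈ -1.5539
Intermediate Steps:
J = 21 (J = 2 - 1*(-19) = 2 + 19 = 21)
B(Y, I) = -Y + 21*I (B(Y, I) = (-2*Y + 21*I) + Y = -Y + 21*I)
-2620/B(-4, 49) - 4292/(-4369) = -2620/(-1*(-4) + 21*49) - 4292/(-4369) = -2620/(4 + 1029) - 4292*(-1/4369) = -2620/1033 + 4292/4369 = -7013144/4513177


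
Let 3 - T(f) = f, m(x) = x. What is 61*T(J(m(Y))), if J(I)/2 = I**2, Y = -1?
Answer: 61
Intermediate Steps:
J(I) = 2*I**2
T(f) = 3 - f
61*T(J(m(Y))) = 61*(3 - 2*(-1)**2) = 61*(3 - 2) = 61*1 = 61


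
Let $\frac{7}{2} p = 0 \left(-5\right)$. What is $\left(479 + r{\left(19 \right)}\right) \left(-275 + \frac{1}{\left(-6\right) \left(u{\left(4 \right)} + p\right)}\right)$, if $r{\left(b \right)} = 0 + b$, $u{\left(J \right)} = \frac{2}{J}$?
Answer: $-137116$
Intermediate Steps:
$p = 0$ ($p = \frac{2 \cdot 0 \left(-5\right)}{7} = \frac{2}{7} \cdot 0 = 0$)
$r{\left(b \right)} = b$
$\left(479 + r{\left(19 \right)}\right) \left(-275 + \frac{1}{\left(-6\right) \left(u{\left(4 \right)} + p\right)}\right) = \left(479 + 19\right) \left(-275 + \frac{1}{\left(-6\right) \left(\frac{2}{4} + 0\right)}\right) = 498 \left(-275 + \frac{1}{\left(-6\right) \left(2 \cdot \frac{1}{4} + 0\right)}\right) = 498 \left(-275 + \frac{1}{\left(-6\right) \left(\frac{1}{2} + 0\right)}\right) = 498 \left(-275 + \frac{1}{\left(-6\right) \frac{1}{2}}\right) = 498 \left(-275 + \frac{1}{-3}\right) = 498 \left(-275 - \frac{1}{3}\right) = 498 \left(- \frac{826}{3}\right) = -137116$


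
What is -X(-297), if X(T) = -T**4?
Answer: 7780827681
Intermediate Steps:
-X(-297) = -(-1)*(-297)**4 = -(-1)*7780827681 = -1*(-7780827681) = 7780827681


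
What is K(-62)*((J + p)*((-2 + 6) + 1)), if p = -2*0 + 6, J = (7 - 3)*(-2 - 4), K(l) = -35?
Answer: 3150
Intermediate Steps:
J = -24 (J = 4*(-6) = -24)
p = 6 (p = 0 + 6 = 6)
K(-62)*((J + p)*((-2 + 6) + 1)) = -35*(-24 + 6)*((-2 + 6) + 1) = -(-630)*(4 + 1) = -(-630)*5 = -35*(-90) = 3150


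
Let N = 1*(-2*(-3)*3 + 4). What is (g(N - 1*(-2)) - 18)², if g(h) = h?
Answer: 36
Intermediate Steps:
N = 22 (N = 1*(6*3 + 4) = 1*(18 + 4) = 1*22 = 22)
(g(N - 1*(-2)) - 18)² = ((22 - 1*(-2)) - 18)² = ((22 + 2) - 18)² = (24 - 18)² = 6² = 36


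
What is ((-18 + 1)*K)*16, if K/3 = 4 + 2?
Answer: -4896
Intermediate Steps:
K = 18 (K = 3*(4 + 2) = 3*6 = 18)
((-18 + 1)*K)*16 = ((-18 + 1)*18)*16 = -17*18*16 = -306*16 = -4896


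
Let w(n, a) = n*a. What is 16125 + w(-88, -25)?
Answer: 18325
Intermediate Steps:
w(n, a) = a*n
16125 + w(-88, -25) = 16125 - 25*(-88) = 16125 + 2200 = 18325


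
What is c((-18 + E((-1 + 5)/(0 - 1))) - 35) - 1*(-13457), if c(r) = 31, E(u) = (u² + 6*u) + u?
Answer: 13488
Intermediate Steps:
E(u) = u² + 7*u
c((-18 + E((-1 + 5)/(0 - 1))) - 35) - 1*(-13457) = 31 - 1*(-13457) = 31 + 13457 = 13488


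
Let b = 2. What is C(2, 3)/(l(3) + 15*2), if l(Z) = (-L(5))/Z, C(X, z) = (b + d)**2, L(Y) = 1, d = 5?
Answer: 147/89 ≈ 1.6517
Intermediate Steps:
C(X, z) = 49 (C(X, z) = (2 + 5)**2 = 7**2 = 49)
l(Z) = -1/Z (l(Z) = (-1*1)/Z = -1/Z)
C(2, 3)/(l(3) + 15*2) = 49/(-1/3 + 15*2) = 49/(-1*1/3 + 30) = 49/(-1/3 + 30) = 49/(89/3) = 49*(3/89) = 147/89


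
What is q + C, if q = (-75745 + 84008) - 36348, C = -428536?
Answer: -456621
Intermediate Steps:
q = -28085 (q = 8263 - 36348 = -28085)
q + C = -28085 - 428536 = -456621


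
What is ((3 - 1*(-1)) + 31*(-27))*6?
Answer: -4998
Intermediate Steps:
((3 - 1*(-1)) + 31*(-27))*6 = ((3 + 1) - 837)*6 = (4 - 837)*6 = -833*6 = -4998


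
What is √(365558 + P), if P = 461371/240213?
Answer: 5*√843745714489317/240213 ≈ 604.62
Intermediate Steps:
P = 461371/240213 (P = 461371*(1/240213) = 461371/240213 ≈ 1.9207)
√(365558 + P) = √(365558 + 461371/240213) = √(87812245225/240213) = 5*√843745714489317/240213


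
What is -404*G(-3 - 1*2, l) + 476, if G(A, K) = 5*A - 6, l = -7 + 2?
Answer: 13000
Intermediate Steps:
l = -5
G(A, K) = -6 + 5*A
-404*G(-3 - 1*2, l) + 476 = -404*(-6 + 5*(-3 - 1*2)) + 476 = -404*(-6 + 5*(-3 - 2)) + 476 = -404*(-6 + 5*(-5)) + 476 = -404*(-6 - 25) + 476 = -404*(-31) + 476 = 12524 + 476 = 13000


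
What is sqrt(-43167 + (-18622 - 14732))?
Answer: I*sqrt(76521) ≈ 276.62*I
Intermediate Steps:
sqrt(-43167 + (-18622 - 14732)) = sqrt(-43167 - 33354) = sqrt(-76521) = I*sqrt(76521)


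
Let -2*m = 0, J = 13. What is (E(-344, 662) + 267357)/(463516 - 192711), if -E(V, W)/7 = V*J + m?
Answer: 298661/270805 ≈ 1.1029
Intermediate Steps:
m = 0 (m = -½*0 = 0)
E(V, W) = -91*V (E(V, W) = -7*(V*13 + 0) = -7*(13*V + 0) = -91*V)
(E(-344, 662) + 267357)/(463516 - 192711) = (-91*(-344) + 267357)/(463516 - 192711) = (31304 + 267357)/270805 = 298661*(1/270805) = 298661/270805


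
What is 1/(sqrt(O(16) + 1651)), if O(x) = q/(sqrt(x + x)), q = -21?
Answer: 2*sqrt(2)/sqrt(13208 - 21*sqrt(2)) ≈ 0.024639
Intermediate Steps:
O(x) = -21*sqrt(2)/(2*sqrt(x)) (O(x) = -21/sqrt(x + x) = -21*sqrt(2)/(2*sqrt(x)))
1/(sqrt(O(16) + 1651)) = 1/(sqrt(-21*sqrt(2)/(2*sqrt(16)) + 1651)) = 1/(sqrt(-21/2*sqrt(2)*1/4 + 1651)) = 1/(sqrt(-21*sqrt(2)/8 + 1651)) = 1/(sqrt(1651 - 21*sqrt(2)/8)) = 1/sqrt(1651 - 21*sqrt(2)/8)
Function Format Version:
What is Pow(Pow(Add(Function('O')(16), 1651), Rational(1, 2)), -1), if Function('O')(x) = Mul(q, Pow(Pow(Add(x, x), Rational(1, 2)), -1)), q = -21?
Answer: Mul(2, Pow(2, Rational(1, 2)), Pow(Add(13208, Mul(-21, Pow(2, Rational(1, 2)))), Rational(-1, 2))) ≈ 0.024639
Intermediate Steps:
Function('O')(x) = Mul(Rational(-21, 2), Pow(2, Rational(1, 2)), Pow(x, Rational(-1, 2))) (Function('O')(x) = Mul(-21, Pow(Pow(Add(x, x), Rational(1, 2)), -1)) = Mul(-21, Pow(Pow(Mul(2, x), Rational(1, 2)), -1)) = Mul(-21, Pow(Mul(Pow(2, Rational(1, 2)), Pow(x, Rational(1, 2))), -1)) = Mul(-21, Mul(Rational(1, 2), Pow(2, Rational(1, 2)), Pow(x, Rational(-1, 2)))) = Mul(Rational(-21, 2), Pow(2, Rational(1, 2)), Pow(x, Rational(-1, 2))))
Pow(Pow(Add(Function('O')(16), 1651), Rational(1, 2)), -1) = Pow(Pow(Add(Mul(Rational(-21, 2), Pow(2, Rational(1, 2)), Pow(16, Rational(-1, 2))), 1651), Rational(1, 2)), -1) = Pow(Pow(Add(Mul(Rational(-21, 2), Pow(2, Rational(1, 2)), Rational(1, 4)), 1651), Rational(1, 2)), -1) = Pow(Pow(Add(Mul(Rational(-21, 8), Pow(2, Rational(1, 2))), 1651), Rational(1, 2)), -1) = Pow(Pow(Add(1651, Mul(Rational(-21, 8), Pow(2, Rational(1, 2)))), Rational(1, 2)), -1) = Pow(Add(1651, Mul(Rational(-21, 8), Pow(2, Rational(1, 2)))), Rational(-1, 2))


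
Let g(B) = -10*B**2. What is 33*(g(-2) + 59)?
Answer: 627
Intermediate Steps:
33*(g(-2) + 59) = 33*(-10*(-2)**2 + 59) = 33*(-10*4 + 59) = 33*(-40 + 59) = 33*19 = 627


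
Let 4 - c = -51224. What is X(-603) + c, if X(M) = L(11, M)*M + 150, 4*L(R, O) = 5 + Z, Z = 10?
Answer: 196467/4 ≈ 49117.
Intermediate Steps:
L(R, O) = 15/4 (L(R, O) = (5 + 10)/4 = (¼)*15 = 15/4)
c = 51228 (c = 4 - 1*(-51224) = 4 + 51224 = 51228)
X(M) = 150 + 15*M/4 (X(M) = 15*M/4 + 150 = 150 + 15*M/4)
X(-603) + c = (150 + (15/4)*(-603)) + 51228 = (150 - 9045/4) + 51228 = -8445/4 + 51228 = 196467/4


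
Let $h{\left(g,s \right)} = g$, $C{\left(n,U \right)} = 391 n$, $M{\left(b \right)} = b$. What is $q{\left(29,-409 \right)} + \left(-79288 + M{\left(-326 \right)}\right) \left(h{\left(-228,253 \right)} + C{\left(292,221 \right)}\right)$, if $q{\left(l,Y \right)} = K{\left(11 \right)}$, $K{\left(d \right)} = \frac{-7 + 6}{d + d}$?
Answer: $- \frac{199573827553}{22} \approx -9.0715 \cdot 10^{9}$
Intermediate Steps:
$K{\left(d \right)} = - \frac{1}{2 d}$
$q{\left(l,Y \right)} = - \frac{1}{22}$ ($q{\left(l,Y \right)} = - \frac{1}{2 \cdot 11} = \left(- \frac{1}{2}\right) \frac{1}{11} = - \frac{1}{22}$)
$q{\left(29,-409 \right)} + \left(-79288 + M{\left(-326 \right)}\right) \left(h{\left(-228,253 \right)} + C{\left(292,221 \right)}\right) = - \frac{1}{22} + \left(-79288 - 326\right) \left(-228 + 391 \cdot 292\right) = - \frac{1}{22} - 79614 \left(-228 + 114172\right) = - \frac{1}{22} - 9071537616 = - \frac{199573827553}{22}$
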